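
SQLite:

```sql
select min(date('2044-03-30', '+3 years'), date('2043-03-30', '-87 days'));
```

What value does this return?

2043-01-02

date('2044-03-30', '+3 years') → 2047-03-30.
date('2043-03-30', '-87 days') → 2043-01-02.
Earlier of the two is 2043-01-02.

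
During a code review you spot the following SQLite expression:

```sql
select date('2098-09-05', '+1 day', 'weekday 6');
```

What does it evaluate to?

2098-09-06

Advancing 1 more day within September lands on 2098-09-06.
`weekday 6` advances to the next Saturday; 2098-09-06 is already a Saturday, so it stays at 2098-09-06.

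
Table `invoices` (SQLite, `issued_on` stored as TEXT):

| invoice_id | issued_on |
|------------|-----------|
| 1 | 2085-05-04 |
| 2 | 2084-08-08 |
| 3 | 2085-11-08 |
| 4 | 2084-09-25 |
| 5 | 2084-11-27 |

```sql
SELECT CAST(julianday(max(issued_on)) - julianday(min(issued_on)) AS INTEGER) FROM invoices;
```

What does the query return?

MIN = 2084-08-08, MAX = 2085-11-08.
23 days remain in August 2084 after the 8th (31 − 8).
Full months from September 2084 through October 2085 contribute their day counts.
Then 8 days into November 2085.
Total: 23 + 30 + 31 + 30 + 31 + 31 + 28 + 31 + 30 + 31 + 30 + 31 + 31 + 30 + 31 + 8 = 457.

457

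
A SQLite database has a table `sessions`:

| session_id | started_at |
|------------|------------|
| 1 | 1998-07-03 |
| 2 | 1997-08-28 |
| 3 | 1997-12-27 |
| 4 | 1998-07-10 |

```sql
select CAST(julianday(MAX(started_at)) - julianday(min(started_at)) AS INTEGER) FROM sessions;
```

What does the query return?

316

MIN = 1997-08-28, MAX = 1998-07-10.
3 days remain in August 1997 after the 28th (31 − 28).
Full months from September 1997 through June 1998 contribute their day counts.
Then 10 days into July 1998.
Total: 3 + 30 + 31 + 30 + 31 + 31 + 28 + 31 + 30 + 31 + 30 + 10 = 316.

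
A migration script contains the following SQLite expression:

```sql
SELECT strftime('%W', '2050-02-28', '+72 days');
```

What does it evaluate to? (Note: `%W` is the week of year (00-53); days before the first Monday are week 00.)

19

First apply '+72 days': 2050-02-28 → 2050-05-11.
2050-05-11 is a Wednesday. SQLite's %W counts Mondays since the year started; the result is 19.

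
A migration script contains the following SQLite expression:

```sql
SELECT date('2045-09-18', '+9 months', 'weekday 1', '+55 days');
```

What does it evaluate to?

Adding +9 months to 2045-09-18 gives 2046-06-18.
`weekday 1` advances to the next Monday; 2046-06-18 is already a Monday, so it stays at 2046-06-18.
Applying '+55 days' to 2046-06-18: counting 55 days forward gives 2046-08-12.

2046-08-12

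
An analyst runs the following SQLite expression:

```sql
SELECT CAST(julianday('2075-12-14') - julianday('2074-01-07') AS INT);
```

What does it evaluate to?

706

24 days remain in January 2074 after the 7th (31 − 7).
Full months from February 2074 through November 2075 contribute their day counts.
Then 14 days into December 2075.
Total: 24 + 28 + 31 + 30 + 31 + 30 + 31 + 31 + 30 + 31 + 30 + 31 + 31 + 28 + 31 + 30 + 31 + 30 + 31 + 31 + 30 + 31 + 30 + 14 = 706.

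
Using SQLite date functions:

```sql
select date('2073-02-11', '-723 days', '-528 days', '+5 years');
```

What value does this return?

Applying '-723 days' to 2073-02-11: counting 723 days back gives 2071-02-19.
Applying '-528 days' to 2071-02-19: counting 528 days back gives 2069-09-09.
Adding +5 years to 2069-09-09 gives 2074-09-09.

2074-09-09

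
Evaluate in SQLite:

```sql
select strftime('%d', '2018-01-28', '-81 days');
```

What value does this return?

08

First apply '-81 days': 2018-01-28 → 2017-11-08.
`%d` extracts the 2-digit day of month: 08.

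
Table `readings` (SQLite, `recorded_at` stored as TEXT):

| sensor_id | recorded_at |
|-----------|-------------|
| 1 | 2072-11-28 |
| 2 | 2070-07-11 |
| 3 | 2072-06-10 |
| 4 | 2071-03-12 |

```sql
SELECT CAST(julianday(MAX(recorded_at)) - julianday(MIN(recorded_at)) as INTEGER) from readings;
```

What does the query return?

871

MIN = 2070-07-11, MAX = 2072-11-28.
20 days remain in July 2070 after the 11th (31 − 11).
Full months from August 2070 through October 2072 contribute their day counts.
Then 28 days into November 2072.
Total: 20 + 31 + 30 + 31 + 30 + 31 + 31 + 28 + 31 + 30 + 31 + 30 + 31 + 31 + 30 + 31 + 30 + 31 + 31 + 29 + 31 + 30 + 31 + 30 + 31 + 31 + 30 + 31 + 28 = 871.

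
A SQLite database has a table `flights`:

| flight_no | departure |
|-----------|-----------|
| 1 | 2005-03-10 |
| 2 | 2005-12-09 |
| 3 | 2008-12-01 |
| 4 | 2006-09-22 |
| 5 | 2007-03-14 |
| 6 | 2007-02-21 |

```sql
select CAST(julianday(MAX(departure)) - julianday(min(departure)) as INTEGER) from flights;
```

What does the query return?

MIN = 2005-03-10, MAX = 2008-12-01.
21 days remain in March 2005 after the 10th (31 − 10).
Full months from April 2005 through November 2008 contribute their day counts.
Then 1 day into December 2008.
Total: 21 + 30 + 31 + 30 + 31 + 31 + 30 + 31 + 30 + 31 + 31 + 28 + 31 + 30 + 31 + 30 + 31 + 31 + 30 + 31 + 30 + 31 + 31 + 28 + 31 + 30 + 31 + 30 + 31 + 31 + 30 + 31 + 30 + 31 + 31 + 29 + 31 + 30 + 31 + 30 + 31 + 31 + 30 + 31 + 30 + 1 = 1362.

1362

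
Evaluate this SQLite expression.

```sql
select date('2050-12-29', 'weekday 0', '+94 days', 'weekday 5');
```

2051-04-07

`weekday 0` advances to the next Sunday; 2050-12-29 is a Thursday, so it moves forward to 2051-01-01.
Applying '+94 days' to 2051-01-01: counting 94 days forward gives 2051-04-05.
`weekday 5` advances to the next Friday; 2051-04-05 is a Wednesday, so it moves forward to 2051-04-07.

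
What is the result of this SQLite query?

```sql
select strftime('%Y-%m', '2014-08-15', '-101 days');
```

2014-05

First apply '-101 days': 2014-08-15 → 2014-05-06.
`%Y-%m` extracts the year-month: 2014-05.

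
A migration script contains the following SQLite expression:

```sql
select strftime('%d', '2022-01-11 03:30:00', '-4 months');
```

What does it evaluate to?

First apply '-4 months': 2022-01-11 03:30:00 → 2021-09-11 03:30:00.
`%d` extracts the 2-digit day of month: 11.

11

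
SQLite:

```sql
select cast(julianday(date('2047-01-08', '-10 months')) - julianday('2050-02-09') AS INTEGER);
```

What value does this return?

Adding -10 months to 2047-01-08 gives 2046-03-08.
23 days remain in March 2046 after the 8th (31 − 8).
Full months from April 2046 through January 2050 contribute their day counts.
Then 9 days into February 2050.
Total: 23 + 30 + 31 + 30 + 31 + 31 + 30 + 31 + 30 + 31 + 31 + 28 + 31 + 30 + 31 + 30 + 31 + 31 + 30 + 31 + 30 + 31 + 31 + 29 + 31 + 30 + 31 + 30 + 31 + 31 + 30 + 31 + 30 + 31 + 31 + 28 + 31 + 30 + 31 + 30 + 31 + 31 + 30 + 31 + 30 + 31 + 31 + 9 = 1434.
The subtraction is earlier − later, so the result is −1434 → -1434.

-1434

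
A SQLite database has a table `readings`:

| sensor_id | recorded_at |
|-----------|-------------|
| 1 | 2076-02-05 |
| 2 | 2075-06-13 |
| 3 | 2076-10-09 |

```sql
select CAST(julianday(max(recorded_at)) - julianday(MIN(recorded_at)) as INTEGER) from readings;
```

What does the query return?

484

MIN = 2075-06-13, MAX = 2076-10-09.
17 days remain in June 2075 after the 13th (30 − 13).
Full months from July 2075 through September 2076 contribute their day counts.
Then 9 days into October 2076.
Total: 17 + 31 + 31 + 30 + 31 + 30 + 31 + 31 + 29 + 31 + 30 + 31 + 30 + 31 + 31 + 30 + 9 = 484.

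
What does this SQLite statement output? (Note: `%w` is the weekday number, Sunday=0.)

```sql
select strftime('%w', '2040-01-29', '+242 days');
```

First apply '+242 days': 2040-01-29 → 2040-09-27.
2040-09-27 is a Thursday; with Sunday=0 that is 4.

4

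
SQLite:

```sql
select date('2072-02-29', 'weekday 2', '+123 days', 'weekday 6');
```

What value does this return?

2072-07-02

`weekday 2` advances to the next Tuesday; 2072-02-29 is a Monday, so it moves forward to 2072-03-01.
Applying '+123 days' to 2072-03-01: counting 123 days forward gives 2072-07-02.
`weekday 6` advances to the next Saturday; 2072-07-02 is already a Saturday, so it stays at 2072-07-02.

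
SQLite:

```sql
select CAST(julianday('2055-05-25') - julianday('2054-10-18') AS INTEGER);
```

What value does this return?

13 days remain in October 2054 after the 18th (31 − 18).
Full months from November 2054 through April 2055 contribute their day counts.
Then 25 days into May 2055.
Total: 13 + 30 + 31 + 31 + 28 + 31 + 30 + 25 = 219.

219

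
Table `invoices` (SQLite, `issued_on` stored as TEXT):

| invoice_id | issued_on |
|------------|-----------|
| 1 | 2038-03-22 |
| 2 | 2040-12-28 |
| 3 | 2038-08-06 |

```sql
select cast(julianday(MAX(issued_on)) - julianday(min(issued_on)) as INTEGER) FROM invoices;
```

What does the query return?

MIN = 2038-03-22, MAX = 2040-12-28.
9 days remain in March 2038 after the 22nd (31 − 22).
Full months from April 2038 through November 2040 contribute their day counts.
Then 28 days into December 2040.
Total: 9 + 30 + 31 + 30 + 31 + 31 + 30 + 31 + 30 + 31 + 31 + 28 + 31 + 30 + 31 + 30 + 31 + 31 + 30 + 31 + 30 + 31 + 31 + 29 + 31 + 30 + 31 + 30 + 31 + 31 + 30 + 31 + 30 + 28 = 1012.

1012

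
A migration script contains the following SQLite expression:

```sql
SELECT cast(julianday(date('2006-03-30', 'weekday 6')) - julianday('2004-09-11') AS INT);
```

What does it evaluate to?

567

`weekday 6` advances to the next Saturday; 2006-03-30 is a Thursday, so it moves forward to 2006-04-01.
19 days remain in September 2004 after the 11th (30 − 11).
Full months from October 2004 through March 2006 contribute their day counts.
Then 1 day into April 2006.
Total: 19 + 31 + 30 + 31 + 31 + 28 + 31 + 30 + 31 + 30 + 31 + 31 + 30 + 31 + 30 + 31 + 31 + 28 + 31 + 1 = 567.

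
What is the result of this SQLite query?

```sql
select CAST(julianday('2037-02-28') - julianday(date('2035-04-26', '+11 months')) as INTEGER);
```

339

Adding +11 months to 2035-04-26 gives 2036-03-26.
5 days remain in March 2036 after the 26th (31 − 26).
Full months from April 2036 through January 2037 contribute their day counts.
Then 28 days into February 2037.
Total: 5 + 30 + 31 + 30 + 31 + 31 + 30 + 31 + 30 + 31 + 31 + 28 = 339.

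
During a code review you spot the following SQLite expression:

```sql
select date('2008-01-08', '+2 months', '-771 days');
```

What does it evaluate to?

Adding +2 months to 2008-01-08 gives 2008-03-08.
Applying '-771 days' to 2008-03-08: counting 771 days back gives 2006-01-27.

2006-01-27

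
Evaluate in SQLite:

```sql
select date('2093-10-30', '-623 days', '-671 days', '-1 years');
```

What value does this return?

Applying '-623 days' to 2093-10-30: counting 623 days back gives 2092-02-15.
Applying '-671 days' to 2092-02-15: counting 671 days back gives 2090-04-15.
Adding -1 year to 2090-04-15 gives 2089-04-15.

2089-04-15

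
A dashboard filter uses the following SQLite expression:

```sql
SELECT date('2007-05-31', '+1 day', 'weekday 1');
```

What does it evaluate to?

May 2007 has 31 days; 0 remain after the 31st, so 1 days reach 2007-06-01.
`weekday 1` advances to the next Monday; 2007-06-01 is a Friday, so it moves forward to 2007-06-04.

2007-06-04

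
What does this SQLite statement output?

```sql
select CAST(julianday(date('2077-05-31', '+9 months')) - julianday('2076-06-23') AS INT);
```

Adding +9 months to 2077-05-31 targets 2078-02-31. February 2078 has only 28 days, so SQLite normalizes the 3-day overflow forward to 2078-03-03.
7 days remain in June 2076 after the 23rd (30 − 23).
Full months from July 2076 through February 2078 contribute their day counts.
Then 3 days into March 2078.
Total: 7 + 31 + 31 + 30 + 31 + 30 + 31 + 31 + 28 + 31 + 30 + 31 + 30 + 31 + 31 + 30 + 31 + 30 + 31 + 31 + 28 + 3 = 618.

618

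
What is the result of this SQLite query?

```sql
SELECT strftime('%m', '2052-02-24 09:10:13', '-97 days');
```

11

First apply '-97 days': 2052-02-24 09:10:13 → 2051-11-19 09:10:13.
`%m` extracts the 2-digit month (01-12): 11.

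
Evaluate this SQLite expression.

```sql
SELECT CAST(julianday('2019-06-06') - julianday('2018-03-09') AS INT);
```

22 days remain in March 2018 after the 9th (31 − 9).
Full months from April 2018 through May 2019 contribute their day counts.
Then 6 days into June 2019.
Total: 22 + 30 + 31 + 30 + 31 + 31 + 30 + 31 + 30 + 31 + 31 + 28 + 31 + 30 + 31 + 6 = 454.

454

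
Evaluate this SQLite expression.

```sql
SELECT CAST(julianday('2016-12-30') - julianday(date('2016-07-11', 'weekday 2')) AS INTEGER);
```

`weekday 2` advances to the next Tuesday; 2016-07-11 is a Monday, so it moves forward to 2016-07-12.
19 days remain in July 2016 after the 12th (31 − 12).
August 2016: 31 days.
September 2016: 30 days.
October 2016: 31 days.
November 2016: 30 days.
Then 30 days into December 2016.
Total: 19 + 31 + 30 + 31 + 30 + 30 = 171.

171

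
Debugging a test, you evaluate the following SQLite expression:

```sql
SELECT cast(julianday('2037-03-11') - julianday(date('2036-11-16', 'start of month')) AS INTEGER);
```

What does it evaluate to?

130

`start of month` rewinds 2036-11-16 to 2036-11-01.
29 days remain in November 2036 after the 1st (30 − 1).
December 2036: 31 days.
January 2037: 31 days.
February 2037: 28 days.
Then 11 days into March 2037.
Total: 29 + 31 + 31 + 28 + 11 = 130.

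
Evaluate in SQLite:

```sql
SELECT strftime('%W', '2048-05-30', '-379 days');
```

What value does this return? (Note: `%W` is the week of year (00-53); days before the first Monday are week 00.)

First apply '-379 days': 2048-05-30 → 2047-05-17.
2047-05-17 is a Friday. SQLite's %W counts Mondays since the year started; the result is 19.

19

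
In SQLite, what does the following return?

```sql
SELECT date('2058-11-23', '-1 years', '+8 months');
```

Adding -1 year to 2058-11-23 gives 2057-11-23.
Adding +8 months to 2057-11-23 gives 2058-07-23.

2058-07-23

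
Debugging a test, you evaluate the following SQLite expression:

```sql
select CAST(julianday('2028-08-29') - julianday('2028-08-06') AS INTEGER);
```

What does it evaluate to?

Both dates are in August 2028: 29 − 6 = 23.

23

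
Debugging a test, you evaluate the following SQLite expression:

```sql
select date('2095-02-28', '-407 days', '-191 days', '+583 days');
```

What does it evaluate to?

Applying '-407 days' to 2095-02-28: counting 407 days back gives 2094-01-17.
Applying '-191 days' to 2094-01-17: counting 191 days back gives 2093-07-10.
Applying '+583 days' to 2093-07-10: counting 583 days forward gives 2095-02-13.

2095-02-13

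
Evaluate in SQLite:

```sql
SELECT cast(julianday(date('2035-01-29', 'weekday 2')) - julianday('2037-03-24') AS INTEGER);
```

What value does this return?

`weekday 2` advances to the next Tuesday; 2035-01-29 is a Monday, so it moves forward to 2035-01-30.
1 day remains in January 2035 after the 30th (31 − 30).
Full months from February 2035 through February 2037 contribute their day counts.
Then 24 days into March 2037.
Total: 1 + 28 + 31 + 30 + 31 + 30 + 31 + 31 + 30 + 31 + 30 + 31 + 31 + 29 + 31 + 30 + 31 + 30 + 31 + 31 + 30 + 31 + 30 + 31 + 31 + 28 + 24 = 784.
The subtraction is earlier − later, so the result is −784 → -784.

-784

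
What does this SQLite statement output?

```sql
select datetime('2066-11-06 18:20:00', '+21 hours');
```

+21 hours from 2066-11-06 18:20:00 is 2066-11-07 15:20:00 (crosses midnight).

2066-11-07 15:20:00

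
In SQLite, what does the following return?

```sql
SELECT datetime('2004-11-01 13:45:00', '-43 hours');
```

-43 hours from 2004-11-01 13:45:00 is 2004-10-30 18:45:00 (crosses midnight).

2004-10-30 18:45:00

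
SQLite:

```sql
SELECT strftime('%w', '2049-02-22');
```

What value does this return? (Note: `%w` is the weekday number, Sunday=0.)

1

2049-02-22 is a Monday; with Sunday=0 that is 1.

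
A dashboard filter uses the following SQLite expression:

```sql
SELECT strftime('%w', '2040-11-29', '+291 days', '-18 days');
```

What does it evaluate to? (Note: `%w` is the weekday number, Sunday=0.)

First apply '+291 days', '-18 days': 2040-11-29 → 2041-08-29.
2041-08-29 is a Thursday; with Sunday=0 that is 4.

4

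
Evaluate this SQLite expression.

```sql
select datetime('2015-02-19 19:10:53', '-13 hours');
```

-13 hours from 2015-02-19 19:10:53 is 2015-02-19 06:10:53.

2015-02-19 06:10:53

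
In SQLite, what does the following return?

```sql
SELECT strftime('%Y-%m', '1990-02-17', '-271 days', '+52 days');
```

1989-07

First apply '-271 days', '+52 days': 1990-02-17 → 1989-07-13.
`%Y-%m` extracts the year-month: 1989-07.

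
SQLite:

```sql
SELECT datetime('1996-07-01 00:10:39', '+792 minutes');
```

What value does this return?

1996-07-01 13:22:39

792 minutes = 13h 12m; +792 minutes from 1996-07-01 00:10:39 is 1996-07-01 13:22:39.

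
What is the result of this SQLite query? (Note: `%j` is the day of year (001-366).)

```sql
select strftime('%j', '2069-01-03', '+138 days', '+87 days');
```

228

First apply '+138 days', '+87 days': 2069-01-03 → 2069-08-16.
Day-of-year for 2069-08-16: days since 2069-01-01 inclusive = 228, zero-padded to 228.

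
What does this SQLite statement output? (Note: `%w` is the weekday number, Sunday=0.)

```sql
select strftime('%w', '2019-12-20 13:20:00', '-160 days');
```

First apply '-160 days': 2019-12-20 13:20:00 → 2019-07-13 13:20:00.
2019-07-13 is a Saturday; with Sunday=0 that is 6.

6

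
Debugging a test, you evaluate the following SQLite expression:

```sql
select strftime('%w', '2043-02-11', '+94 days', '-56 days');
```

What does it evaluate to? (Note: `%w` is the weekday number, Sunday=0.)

6

First apply '+94 days', '-56 days': 2043-02-11 → 2043-03-21.
2043-03-21 is a Saturday; with Sunday=0 that is 6.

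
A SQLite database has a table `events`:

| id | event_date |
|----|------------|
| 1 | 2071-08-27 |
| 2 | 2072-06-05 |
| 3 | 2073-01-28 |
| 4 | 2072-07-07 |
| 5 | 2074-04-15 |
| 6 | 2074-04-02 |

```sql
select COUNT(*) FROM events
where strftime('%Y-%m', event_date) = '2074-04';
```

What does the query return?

Rows with year-month 2074-04: 2074-04-15, 2074-04-02 → 2.

2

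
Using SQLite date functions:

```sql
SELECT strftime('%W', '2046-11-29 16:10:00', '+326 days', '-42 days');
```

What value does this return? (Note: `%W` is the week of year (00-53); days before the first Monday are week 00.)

First apply '+326 days', '-42 days': 2046-11-29 16:10:00 → 2047-09-09 16:10:00.
2047-09-09 is a Monday. SQLite's %W counts Mondays since the year started; the result is 36.

36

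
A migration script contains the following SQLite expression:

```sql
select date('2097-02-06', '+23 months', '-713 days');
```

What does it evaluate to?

2097-01-23

Adding +23 months to 2097-02-06 gives 2099-01-06.
Applying '-713 days' to 2099-01-06: counting 713 days back gives 2097-01-23.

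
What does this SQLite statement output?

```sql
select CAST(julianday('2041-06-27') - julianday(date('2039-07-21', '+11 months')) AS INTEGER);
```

371

Adding +11 months to 2039-07-21 gives 2040-06-21.
9 days remain in June 2040 after the 21st (30 − 21).
Full months from July 2040 through May 2041 contribute their day counts.
Then 27 days into June 2041.
Total: 9 + 31 + 31 + 30 + 31 + 30 + 31 + 31 + 28 + 31 + 30 + 31 + 27 = 371.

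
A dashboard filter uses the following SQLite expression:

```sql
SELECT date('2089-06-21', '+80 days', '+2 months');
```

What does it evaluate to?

2089-11-09

Applying '+80 days' to 2089-06-21: counting 80 days forward gives 2089-09-09.
Adding +2 months to 2089-09-09 gives 2089-11-09.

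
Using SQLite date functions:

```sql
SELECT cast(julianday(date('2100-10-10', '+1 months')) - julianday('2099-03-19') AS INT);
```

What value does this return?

601

Adding +1 month to 2100-10-10 gives 2100-11-10.
12 days remain in March 2099 after the 19th (31 − 19).
Full months from April 2099 through October 2100 contribute their day counts.
Then 10 days into November 2100.
Total: 12 + 30 + 31 + 30 + 31 + 31 + 30 + 31 + 30 + 31 + 31 + 28 + 31 + 30 + 31 + 30 + 31 + 31 + 30 + 31 + 10 = 601.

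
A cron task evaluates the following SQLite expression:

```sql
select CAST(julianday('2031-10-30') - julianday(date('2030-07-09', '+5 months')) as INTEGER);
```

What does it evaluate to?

325

Adding +5 months to 2030-07-09 gives 2030-12-09.
22 days remain in December 2030 after the 9th (31 − 9).
Full months from January 2031 through September 2031 contribute their day counts.
Then 30 days into October 2031.
Total: 22 + 31 + 28 + 31 + 30 + 31 + 30 + 31 + 31 + 30 + 30 = 325.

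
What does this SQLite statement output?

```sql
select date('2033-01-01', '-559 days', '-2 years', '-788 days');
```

2027-04-26

Applying '-559 days' to 2033-01-01: counting 559 days back gives 2031-06-22.
Adding -2 years to 2031-06-22 gives 2029-06-22.
Applying '-788 days' to 2029-06-22: counting 788 days back gives 2027-04-26.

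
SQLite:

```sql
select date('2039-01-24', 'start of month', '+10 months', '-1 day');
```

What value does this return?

2039-10-31

`start of month` rewinds 2039-01-24 to 2039-01-01.
Adding +10 months to 2039-01-01 gives 2039-11-01.
Going back 1 day from 2039-11-01 reaches 2039-10-31 (last day of October, 31 days).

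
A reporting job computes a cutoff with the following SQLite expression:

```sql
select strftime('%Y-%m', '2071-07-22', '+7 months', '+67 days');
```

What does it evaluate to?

2072-04

First apply '+7 months', '+67 days': 2071-07-22 → 2072-04-29.
`%Y-%m` extracts the year-month: 2072-04.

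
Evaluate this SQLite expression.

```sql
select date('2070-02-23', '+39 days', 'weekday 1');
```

February 2070 has 28 days; 5 remain after the 23rd, so 6 days reach 2070-03-01.
March 2070 has 31 days; 30 remain after the 1st, so 31 days reach 2070-04-01.
Advancing 2 more days within April lands on 2070-04-03.
`weekday 1` advances to the next Monday; 2070-04-03 is a Thursday, so it moves forward to 2070-04-07.

2070-04-07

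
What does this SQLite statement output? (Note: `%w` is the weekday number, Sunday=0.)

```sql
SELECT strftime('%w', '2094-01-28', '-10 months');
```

6

First apply '-10 months': 2094-01-28 → 2093-03-28.
2093-03-28 is a Saturday; with Sunday=0 that is 6.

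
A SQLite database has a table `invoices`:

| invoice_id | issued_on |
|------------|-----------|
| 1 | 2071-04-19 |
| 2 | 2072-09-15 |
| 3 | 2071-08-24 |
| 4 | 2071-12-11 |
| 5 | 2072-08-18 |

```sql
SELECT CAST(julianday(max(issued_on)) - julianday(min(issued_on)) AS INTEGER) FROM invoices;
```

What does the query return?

MIN = 2071-04-19, MAX = 2072-09-15.
11 days remain in April 2071 after the 19th (30 − 19).
Full months from May 2071 through August 2072 contribute their day counts.
Then 15 days into September 2072.
Total: 11 + 31 + 30 + 31 + 31 + 30 + 31 + 30 + 31 + 31 + 29 + 31 + 30 + 31 + 30 + 31 + 31 + 15 = 515.

515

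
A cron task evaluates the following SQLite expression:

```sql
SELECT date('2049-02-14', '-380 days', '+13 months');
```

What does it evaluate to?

2049-03-03

Applying '-380 days' to 2049-02-14: counting 380 days back gives 2048-01-31.
Adding +13 months to 2048-01-31 targets 2049-02-31. February 2049 has only 28 days, so SQLite normalizes the 3-day overflow forward to 2049-03-03.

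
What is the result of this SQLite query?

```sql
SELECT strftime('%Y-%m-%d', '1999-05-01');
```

`%Y-%m-%d` extracts the ISO date: 1999-05-01.

1999-05-01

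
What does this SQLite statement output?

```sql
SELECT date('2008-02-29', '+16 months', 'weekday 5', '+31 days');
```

2009-08-03

Adding +16 months to 2008-02-29 gives 2009-06-29.
`weekday 5` advances to the next Friday; 2009-06-29 is a Monday, so it moves forward to 2009-07-03.
July 2009 has 31 days; 28 remain after the 3rd, so 29 days reach 2009-08-01.
Advancing 2 more days within August lands on 2009-08-03.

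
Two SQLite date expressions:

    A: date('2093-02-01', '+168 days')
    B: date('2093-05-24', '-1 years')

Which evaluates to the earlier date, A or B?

A = 2093-07-19.
B = 2092-05-24.
B is earlier.

B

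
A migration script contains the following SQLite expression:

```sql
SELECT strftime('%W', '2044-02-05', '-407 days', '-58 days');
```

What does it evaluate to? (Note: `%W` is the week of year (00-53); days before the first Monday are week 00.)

43

First apply '-407 days', '-58 days': 2044-02-05 → 2042-10-28.
2042-10-28 is a Tuesday. SQLite's %W counts Mondays since the year started; the result is 43.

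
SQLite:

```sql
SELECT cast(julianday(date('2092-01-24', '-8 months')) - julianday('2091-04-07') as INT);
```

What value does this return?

47

Adding -8 months to 2092-01-24 gives 2091-05-24.
23 days remain in April 2091 after the 7th (30 − 7).
Then 24 days into May 2091.
Total: 23 + 24 = 47.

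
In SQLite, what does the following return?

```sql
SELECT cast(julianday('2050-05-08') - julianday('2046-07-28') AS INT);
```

1380

3 days remain in July 2046 after the 28th (31 − 28).
Full months from August 2046 through April 2050 contribute their day counts.
Then 8 days into May 2050.
Total: 3 + 31 + 30 + 31 + 30 + 31 + 31 + 28 + 31 + 30 + 31 + 30 + 31 + 31 + 30 + 31 + 30 + 31 + 31 + 29 + 31 + 30 + 31 + 30 + 31 + 31 + 30 + 31 + 30 + 31 + 31 + 28 + 31 + 30 + 31 + 30 + 31 + 31 + 30 + 31 + 30 + 31 + 31 + 28 + 31 + 30 + 8 = 1380.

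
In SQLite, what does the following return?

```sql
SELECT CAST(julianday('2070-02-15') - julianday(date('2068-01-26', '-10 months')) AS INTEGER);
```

1057

Adding -10 months to 2068-01-26 gives 2067-03-26.
5 days remain in March 2067 after the 26th (31 − 26).
Full months from April 2067 through January 2070 contribute their day counts.
Then 15 days into February 2070.
Total: 5 + 30 + 31 + 30 + 31 + 31 + 30 + 31 + 30 + 31 + 31 + 29 + 31 + 30 + 31 + 30 + 31 + 31 + 30 + 31 + 30 + 31 + 31 + 28 + 31 + 30 + 31 + 30 + 31 + 31 + 30 + 31 + 30 + 31 + 31 + 15 = 1057.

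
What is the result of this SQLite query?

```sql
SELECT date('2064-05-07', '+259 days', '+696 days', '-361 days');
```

Applying '+259 days' to 2064-05-07: counting 259 days forward gives 2065-01-21.
Applying '+696 days' to 2065-01-21: counting 696 days forward gives 2066-12-18.
Applying '-361 days' to 2066-12-18: counting 361 days back gives 2065-12-22.

2065-12-22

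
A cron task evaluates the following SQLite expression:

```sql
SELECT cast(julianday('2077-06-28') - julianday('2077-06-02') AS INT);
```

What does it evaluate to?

Both dates are in June 2077: 28 − 2 = 26.

26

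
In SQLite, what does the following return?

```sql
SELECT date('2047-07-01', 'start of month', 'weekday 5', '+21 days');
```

`start of month` rewinds 2047-07-01 to 2047-07-01.
`weekday 5` advances to the next Friday; 2047-07-01 is a Monday, so it moves forward to 2047-07-05.
Advancing 21 more days within July lands on 2047-07-26.

2047-07-26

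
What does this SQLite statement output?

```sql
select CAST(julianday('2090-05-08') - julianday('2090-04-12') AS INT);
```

18 days remain in April 2090 after the 12th (30 − 12).
Then 8 days into May 2090.
Total: 18 + 8 = 26.

26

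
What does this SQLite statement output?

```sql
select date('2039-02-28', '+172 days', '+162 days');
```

2040-01-28

Applying '+172 days' to 2039-02-28: counting 172 days forward gives 2039-08-19.
Applying '+162 days' to 2039-08-19: counting 162 days forward gives 2040-01-28.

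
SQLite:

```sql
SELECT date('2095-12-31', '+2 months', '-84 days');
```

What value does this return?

Adding +2 months to 2095-12-31 targets 2096-02-31. February 2096 has only 29 days, so SQLite normalizes the 2-day overflow forward to 2096-03-02.
Applying '-84 days' to 2096-03-02: counting 84 days back gives 2095-12-09.

2095-12-09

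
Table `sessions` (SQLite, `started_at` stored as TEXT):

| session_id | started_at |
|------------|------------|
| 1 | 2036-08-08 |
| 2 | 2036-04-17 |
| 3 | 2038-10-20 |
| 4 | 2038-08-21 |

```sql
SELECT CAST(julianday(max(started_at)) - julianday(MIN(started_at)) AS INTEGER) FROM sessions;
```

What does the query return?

MIN = 2036-04-17, MAX = 2038-10-20.
13 days remain in April 2036 after the 17th (30 − 17).
Full months from May 2036 through September 2038 contribute their day counts.
Then 20 days into October 2038.
Total: 13 + 31 + 30 + 31 + 31 + 30 + 31 + 30 + 31 + 31 + 28 + 31 + 30 + 31 + 30 + 31 + 31 + 30 + 31 + 30 + 31 + 31 + 28 + 31 + 30 + 31 + 30 + 31 + 31 + 30 + 20 = 916.

916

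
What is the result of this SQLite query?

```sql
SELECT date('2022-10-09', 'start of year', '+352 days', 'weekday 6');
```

`start of year` rewinds 2022-10-09 to 2022-01-01.
Applying '+352 days' to 2022-01-01: counting 352 days forward gives 2022-12-19.
`weekday 6` advances to the next Saturday; 2022-12-19 is a Monday, so it moves forward to 2022-12-24.

2022-12-24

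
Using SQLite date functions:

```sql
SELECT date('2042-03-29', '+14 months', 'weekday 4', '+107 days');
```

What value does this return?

Adding +14 months to 2042-03-29 gives 2043-05-29.
`weekday 4` advances to the next Thursday; 2043-05-29 is a Friday, so it moves forward to 2043-06-04.
Applying '+107 days' to 2043-06-04: counting 107 days forward gives 2043-09-19.

2043-09-19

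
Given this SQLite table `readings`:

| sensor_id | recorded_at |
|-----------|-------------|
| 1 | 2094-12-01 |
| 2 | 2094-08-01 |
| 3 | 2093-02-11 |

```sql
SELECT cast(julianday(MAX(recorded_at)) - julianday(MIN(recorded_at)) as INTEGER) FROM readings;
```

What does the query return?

658

MIN = 2093-02-11, MAX = 2094-12-01.
17 days remain in February 2093 after the 11th (28 − 11).
Full months from March 2093 through November 2094 contribute their day counts.
Then 1 day into December 2094.
Total: 17 + 31 + 30 + 31 + 30 + 31 + 31 + 30 + 31 + 30 + 31 + 31 + 28 + 31 + 30 + 31 + 30 + 31 + 31 + 30 + 31 + 30 + 1 = 658.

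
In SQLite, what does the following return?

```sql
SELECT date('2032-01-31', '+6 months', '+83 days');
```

2032-10-22

Adding +6 months to 2032-01-31 gives 2032-07-31.
Applying '+83 days' to 2032-07-31: counting 83 days forward gives 2032-10-22.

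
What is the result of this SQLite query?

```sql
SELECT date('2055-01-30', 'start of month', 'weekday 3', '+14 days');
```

2055-01-20

`start of month` rewinds 2055-01-30 to 2055-01-01.
`weekday 3` advances to the next Wednesday; 2055-01-01 is a Friday, so it moves forward to 2055-01-06.
Advancing 14 more days within January lands on 2055-01-20.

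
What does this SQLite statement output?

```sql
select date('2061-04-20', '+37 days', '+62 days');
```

April 2061 has 30 days; 10 remain after the 20th, so 11 days reach 2061-05-01.
Advancing 26 more days within May lands on 2061-05-27.
Applying '+62 days' to 2061-05-27: counting 62 days forward gives 2061-07-28.

2061-07-28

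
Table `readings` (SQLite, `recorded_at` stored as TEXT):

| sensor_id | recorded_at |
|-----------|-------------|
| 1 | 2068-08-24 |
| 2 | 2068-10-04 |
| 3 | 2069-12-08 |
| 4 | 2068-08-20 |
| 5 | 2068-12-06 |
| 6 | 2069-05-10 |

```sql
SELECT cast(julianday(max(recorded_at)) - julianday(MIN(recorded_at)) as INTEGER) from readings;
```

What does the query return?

MIN = 2068-08-20, MAX = 2069-12-08.
11 days remain in August 2068 after the 20th (31 − 20).
Full months from September 2068 through November 2069 contribute their day counts.
Then 8 days into December 2069.
Total: 11 + 30 + 31 + 30 + 31 + 31 + 28 + 31 + 30 + 31 + 30 + 31 + 31 + 30 + 31 + 30 + 8 = 475.

475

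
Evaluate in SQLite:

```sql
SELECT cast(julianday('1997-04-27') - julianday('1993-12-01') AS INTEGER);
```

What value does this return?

30 days remain in December 1993 after the 1st (31 − 1).
Full months from January 1994 through March 1997 contribute their day counts.
Then 27 days into April 1997.
Total: 30 + 31 + 28 + 31 + 30 + 31 + 30 + 31 + 31 + 30 + 31 + 30 + 31 + 31 + 28 + 31 + 30 + 31 + 30 + 31 + 31 + 30 + 31 + 30 + 31 + 31 + 29 + 31 + 30 + 31 + 30 + 31 + 31 + 30 + 31 + 30 + 31 + 31 + 28 + 31 + 27 = 1243.

1243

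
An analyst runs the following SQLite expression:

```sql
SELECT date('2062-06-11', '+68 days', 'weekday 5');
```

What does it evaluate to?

Applying '+68 days' to 2062-06-11: counting 68 days forward gives 2062-08-18.
`weekday 5` advances to the next Friday; 2062-08-18 is already a Friday, so it stays at 2062-08-18.

2062-08-18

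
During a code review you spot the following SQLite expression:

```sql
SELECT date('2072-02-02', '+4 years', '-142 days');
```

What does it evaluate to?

Adding +4 years to 2072-02-02 gives 2076-02-02.
Applying '-142 days' to 2076-02-02: counting 142 days back gives 2075-09-13.

2075-09-13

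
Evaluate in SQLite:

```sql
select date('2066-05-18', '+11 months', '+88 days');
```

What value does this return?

Adding +11 months to 2066-05-18 gives 2067-04-18.
Applying '+88 days' to 2067-04-18: counting 88 days forward gives 2067-07-15.

2067-07-15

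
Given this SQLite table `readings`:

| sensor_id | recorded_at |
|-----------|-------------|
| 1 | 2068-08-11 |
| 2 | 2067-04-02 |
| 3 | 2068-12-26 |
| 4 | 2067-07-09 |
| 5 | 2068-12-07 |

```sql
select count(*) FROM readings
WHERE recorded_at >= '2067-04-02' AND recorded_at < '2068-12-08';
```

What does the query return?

Rows in [2067-04-02, 2068-12-08): 2068-08-11, 2067-04-02, 2067-07-09, 2068-12-07 → 4 rows.

4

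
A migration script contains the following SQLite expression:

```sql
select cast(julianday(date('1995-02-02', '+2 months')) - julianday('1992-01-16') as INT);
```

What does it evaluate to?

1172

Adding +2 months to 1995-02-02 gives 1995-04-02.
15 days remain in January 1992 after the 16th (31 − 16).
Full months from February 1992 through March 1995 contribute their day counts.
Then 2 days into April 1995.
Total: 15 + 29 + 31 + 30 + 31 + 30 + 31 + 31 + 30 + 31 + 30 + 31 + 31 + 28 + 31 + 30 + 31 + 30 + 31 + 31 + 30 + 31 + 30 + 31 + 31 + 28 + 31 + 30 + 31 + 30 + 31 + 31 + 30 + 31 + 30 + 31 + 31 + 28 + 31 + 2 = 1172.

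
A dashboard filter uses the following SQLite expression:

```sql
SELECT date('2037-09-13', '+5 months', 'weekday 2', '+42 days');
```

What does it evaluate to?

2038-03-30

Adding +5 months to 2037-09-13 gives 2038-02-13.
`weekday 2` advances to the next Tuesday; 2038-02-13 is a Saturday, so it moves forward to 2038-02-16.
Applying '+42 days' to 2038-02-16: counting 42 days forward gives 2038-03-30.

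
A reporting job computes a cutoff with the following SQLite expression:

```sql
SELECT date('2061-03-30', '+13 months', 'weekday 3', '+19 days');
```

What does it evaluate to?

2062-05-22

Adding +13 months to 2061-03-30 gives 2062-04-30.
`weekday 3` advances to the next Wednesday; 2062-04-30 is a Sunday, so it moves forward to 2062-05-03.
Advancing 19 more days within May lands on 2062-05-22.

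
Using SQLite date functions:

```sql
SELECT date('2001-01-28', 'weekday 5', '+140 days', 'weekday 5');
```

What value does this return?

2001-06-22

`weekday 5` advances to the next Friday; 2001-01-28 is a Sunday, so it moves forward to 2001-02-02.
Applying '+140 days' to 2001-02-02: counting 140 days forward gives 2001-06-22.
`weekday 5` advances to the next Friday; 2001-06-22 is already a Friday, so it stays at 2001-06-22.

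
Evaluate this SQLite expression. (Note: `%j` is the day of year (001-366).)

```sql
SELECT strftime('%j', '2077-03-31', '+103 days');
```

First apply '+103 days': 2077-03-31 → 2077-07-12.
Day-of-year for 2077-07-12: days since 2077-01-01 inclusive = 193, zero-padded to 193.

193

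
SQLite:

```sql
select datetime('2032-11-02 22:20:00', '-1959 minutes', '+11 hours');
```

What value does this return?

1959 minutes = 32h 39m; -1959 minutes from 2032-11-02 22:20:00 is 2032-11-01 13:41:00 (crosses midnight).
+11 hours from 2032-11-01 13:41:00 is 2032-11-02 00:41:00 (crosses midnight).

2032-11-02 00:41:00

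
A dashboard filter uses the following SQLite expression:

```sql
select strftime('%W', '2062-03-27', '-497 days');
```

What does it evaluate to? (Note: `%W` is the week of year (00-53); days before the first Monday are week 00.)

46

First apply '-497 days': 2062-03-27 → 2060-11-15.
2060-11-15 is a Monday. SQLite's %W counts Mondays since the year started; the result is 46.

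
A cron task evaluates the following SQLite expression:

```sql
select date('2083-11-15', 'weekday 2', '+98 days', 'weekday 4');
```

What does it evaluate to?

2084-02-24

`weekday 2` advances to the next Tuesday; 2083-11-15 is a Monday, so it moves forward to 2083-11-16.
Applying '+98 days' to 2083-11-16: counting 98 days forward gives 2084-02-22.
`weekday 4` advances to the next Thursday; 2084-02-22 is a Tuesday, so it moves forward to 2084-02-24.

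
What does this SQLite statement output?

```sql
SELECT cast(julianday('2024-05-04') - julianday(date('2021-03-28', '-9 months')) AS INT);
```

1406

Adding -9 months to 2021-03-28 gives 2020-06-28.
2 days remain in June 2020 after the 28th (30 − 28).
Full months from July 2020 through April 2024 contribute their day counts.
Then 4 days into May 2024.
Total: 2 + 31 + 31 + 30 + 31 + 30 + 31 + 31 + 28 + 31 + 30 + 31 + 30 + 31 + 31 + 30 + 31 + 30 + 31 + 31 + 28 + 31 + 30 + 31 + 30 + 31 + 31 + 30 + 31 + 30 + 31 + 31 + 28 + 31 + 30 + 31 + 30 + 31 + 31 + 30 + 31 + 30 + 31 + 31 + 29 + 31 + 30 + 4 = 1406.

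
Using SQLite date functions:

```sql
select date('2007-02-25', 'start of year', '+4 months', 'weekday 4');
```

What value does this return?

`start of year` rewinds 2007-02-25 to 2007-01-01.
Adding +4 months to 2007-01-01 gives 2007-05-01.
`weekday 4` advances to the next Thursday; 2007-05-01 is a Tuesday, so it moves forward to 2007-05-03.

2007-05-03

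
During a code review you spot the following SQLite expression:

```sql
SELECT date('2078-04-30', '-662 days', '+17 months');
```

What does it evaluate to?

2077-12-07

Applying '-662 days' to 2078-04-30: counting 662 days back gives 2076-07-07.
Adding +17 months to 2076-07-07 gives 2077-12-07.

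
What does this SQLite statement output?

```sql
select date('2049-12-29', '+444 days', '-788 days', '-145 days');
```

Applying '+444 days' to 2049-12-29: counting 444 days forward gives 2051-03-18.
Applying '-788 days' to 2051-03-18: counting 788 days back gives 2049-01-19.
Applying '-145 days' to 2049-01-19: counting 145 days back gives 2048-08-27.

2048-08-27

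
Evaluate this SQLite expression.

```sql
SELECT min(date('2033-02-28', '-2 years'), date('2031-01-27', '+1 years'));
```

date('2033-02-28', '-2 years') → 2031-02-28.
date('2031-01-27', '+1 years') → 2032-01-27.
Earlier of the two is 2031-02-28.

2031-02-28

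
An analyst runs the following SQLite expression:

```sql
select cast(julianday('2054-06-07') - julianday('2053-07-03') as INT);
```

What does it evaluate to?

339

28 days remain in July 2053 after the 3rd (31 − 3).
Full months from August 2053 through May 2054 contribute their day counts.
Then 7 days into June 2054.
Total: 28 + 31 + 30 + 31 + 30 + 31 + 31 + 28 + 31 + 30 + 31 + 7 = 339.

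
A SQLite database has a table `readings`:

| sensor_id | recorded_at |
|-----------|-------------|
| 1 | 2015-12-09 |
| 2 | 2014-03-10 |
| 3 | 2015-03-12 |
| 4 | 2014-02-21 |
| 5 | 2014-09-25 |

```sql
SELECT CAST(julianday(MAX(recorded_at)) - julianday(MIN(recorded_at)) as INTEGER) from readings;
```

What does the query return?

656

MIN = 2014-02-21, MAX = 2015-12-09.
7 days remain in February 2014 after the 21st (28 − 21).
Full months from March 2014 through November 2015 contribute their day counts.
Then 9 days into December 2015.
Total: 7 + 31 + 30 + 31 + 30 + 31 + 31 + 30 + 31 + 30 + 31 + 31 + 28 + 31 + 30 + 31 + 30 + 31 + 31 + 30 + 31 + 30 + 9 = 656.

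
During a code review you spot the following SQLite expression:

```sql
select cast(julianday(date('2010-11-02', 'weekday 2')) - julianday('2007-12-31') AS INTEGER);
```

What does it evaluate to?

1037

`weekday 2` advances to the next Tuesday; 2010-11-02 is already a Tuesday, so it stays at 2010-11-02.
0 days remain in December 2007 after the 31st (31 − 31).
Full months from January 2008 through October 2010 contribute their day counts.
Then 2 days into November 2010.
Total: 0 + 31 + 29 + 31 + 30 + 31 + 30 + 31 + 31 + 30 + 31 + 30 + 31 + 31 + 28 + 31 + 30 + 31 + 30 + 31 + 31 + 30 + 31 + 30 + 31 + 31 + 28 + 31 + 30 + 31 + 30 + 31 + 31 + 30 + 31 + 2 = 1037.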